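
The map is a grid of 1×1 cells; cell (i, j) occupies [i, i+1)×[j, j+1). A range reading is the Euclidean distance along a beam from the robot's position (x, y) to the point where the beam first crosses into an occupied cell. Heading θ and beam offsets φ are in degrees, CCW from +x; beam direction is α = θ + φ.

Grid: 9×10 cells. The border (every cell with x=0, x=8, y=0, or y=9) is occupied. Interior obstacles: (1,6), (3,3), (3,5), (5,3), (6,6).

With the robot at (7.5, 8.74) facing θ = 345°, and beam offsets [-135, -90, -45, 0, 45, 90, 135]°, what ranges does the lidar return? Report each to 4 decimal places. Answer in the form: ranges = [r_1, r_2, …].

ranges = [7.5056, 1.9319, 1.0000, 0.5176, 0.5200, 0.2692, 0.3002]

beam 1: φ=-135°, α=210°
  dir = (cos 210°, sin 210°) = (-0.8660, -0.5000); from cell (7,8)
  next x-line at t=0.5774, next y-line at t=1.4800; Δt_x=1.1547, Δt_y=2.0000
    x: enter (6,8) at t=0.5774
    y: enter (6,7) at t=1.4800
    x: enter (5,7) at t=1.7321
    x: enter (4,7) at t=2.8868
    y: enter (4,6) at t=3.4800
    x: enter (3,6) at t=4.0415
    x: enter (2,6) at t=5.1962
    y: enter (2,5) at t=5.4800
    x: enter (1,5) at t=6.3509
    y: enter (1,4) at t=7.4800
    x: enter (0,4) at t=7.5056 ← occupied
  → r_1 = 7.5056
beam 2: φ=-90°, α=255°
  dir = (cos 255°, sin 255°) = (-0.2588, -0.9659); from cell (7,8)
  next x-line at t=1.9319, next y-line at t=0.7661; Δt_x=3.8637, Δt_y=1.0353
    y: enter (7,7) at t=0.7661
    y: enter (7,6) at t=1.8014
    x: enter (6,6) at t=1.9319 ← occupied
  → r_2 = 1.9319
beam 3: φ=-45°, α=300°
  dir = (cos 300°, sin 300°) = (0.5000, -0.8660); from cell (7,8)
  next x-line at t=1.0000, next y-line at t=0.8545; Δt_x=2.0000, Δt_y=1.1547
    y: enter (7,7) at t=0.8545
    x: enter (8,7) at t=1.0000 ← occupied
  → r_3 = 1.0000
beam 4: φ=0°, α=345°
  dir = (cos 345°, sin 345°) = (0.9659, -0.2588); from cell (7,8)
  next x-line at t=0.5176, next y-line at t=2.8591; Δt_x=1.0353, Δt_y=3.8637
    x: enter (8,8) at t=0.5176 ← occupied
  → r_4 = 0.5176
beam 5: φ=45°, α=30°
  dir = (cos 30°, sin 30°) = (0.8660, 0.5000); from cell (7,8)
  next x-line at t=0.5774, next y-line at t=0.5200; Δt_x=1.1547, Δt_y=2.0000
    y: enter (7,9) at t=0.5200 ← occupied
  → r_5 = 0.5200
beam 6: φ=90°, α=75°
  dir = (cos 75°, sin 75°) = (0.2588, 0.9659); from cell (7,8)
  next x-line at t=1.9319, next y-line at t=0.2692; Δt_x=3.8637, Δt_y=1.0353
    y: enter (7,9) at t=0.2692 ← occupied
  → r_6 = 0.2692
beam 7: φ=135°, α=120°
  dir = (cos 120°, sin 120°) = (-0.5000, 0.8660); from cell (7,8)
  next x-line at t=1.0000, next y-line at t=0.3002; Δt_x=2.0000, Δt_y=1.1547
    y: enter (7,9) at t=0.3002 ← occupied
  → r_7 = 0.3002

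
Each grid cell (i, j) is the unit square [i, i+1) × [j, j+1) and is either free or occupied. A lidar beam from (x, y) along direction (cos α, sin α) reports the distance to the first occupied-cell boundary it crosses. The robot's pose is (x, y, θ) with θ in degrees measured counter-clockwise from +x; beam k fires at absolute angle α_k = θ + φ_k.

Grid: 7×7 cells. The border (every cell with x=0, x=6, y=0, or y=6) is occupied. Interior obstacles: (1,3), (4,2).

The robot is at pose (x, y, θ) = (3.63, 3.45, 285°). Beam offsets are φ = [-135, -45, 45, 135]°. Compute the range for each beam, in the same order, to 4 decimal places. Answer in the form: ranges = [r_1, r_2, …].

beam 1: φ=-135°, α=150°
  dir = (cos 150°, sin 150°) = (-0.8660, 0.5000); from cell (3,3)
  next x-line at t=0.7275, next y-line at t=1.1000; Δt_x=1.1547, Δt_y=2.0000
    x: enter (2,3) at t=0.7275
    y: enter (2,4) at t=1.1000
    x: enter (1,4) at t=1.8822
    x: enter (0,4) at t=3.0369 ← occupied
  → r_1 = 3.0369
beam 2: φ=-45°, α=240°
  dir = (cos 240°, sin 240°) = (-0.5000, -0.8660); from cell (3,3)
  next x-line at t=1.2600, next y-line at t=0.5196; Δt_x=2.0000, Δt_y=1.1547
    y: enter (3,2) at t=0.5196
    x: enter (2,2) at t=1.2600
    y: enter (2,1) at t=1.6743
    y: enter (2,0) at t=2.8290 ← occupied
  → r_2 = 2.8290
beam 3: φ=45°, α=330°
  dir = (cos 330°, sin 330°) = (0.8660, -0.5000); from cell (3,3)
  next x-line at t=0.4272, next y-line at t=0.9000; Δt_x=1.1547, Δt_y=2.0000
    x: enter (4,3) at t=0.4272
    y: enter (4,2) at t=0.9000 ← occupied
  → r_3 = 0.9000
beam 4: φ=135°, α=60°
  dir = (cos 60°, sin 60°) = (0.5000, 0.8660); from cell (3,3)
  next x-line at t=0.7400, next y-line at t=0.6351; Δt_x=2.0000, Δt_y=1.1547
    y: enter (3,4) at t=0.6351
    x: enter (4,4) at t=0.7400
    y: enter (4,5) at t=1.7898
    x: enter (5,5) at t=2.7400
    y: enter (5,6) at t=2.9445 ← occupied
  → r_4 = 2.9445

ranges = [3.0369, 2.8290, 0.9000, 2.9445]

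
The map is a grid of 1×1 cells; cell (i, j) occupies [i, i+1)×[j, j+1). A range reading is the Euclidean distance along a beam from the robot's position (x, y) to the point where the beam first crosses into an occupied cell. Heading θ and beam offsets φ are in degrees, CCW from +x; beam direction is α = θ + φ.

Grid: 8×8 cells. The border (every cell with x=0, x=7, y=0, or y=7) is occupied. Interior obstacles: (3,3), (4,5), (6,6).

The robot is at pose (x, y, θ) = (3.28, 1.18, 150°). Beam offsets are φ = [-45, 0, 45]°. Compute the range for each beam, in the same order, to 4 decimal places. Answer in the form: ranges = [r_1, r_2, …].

beam 1: φ=-45°, α=105°
  cosα=-0.2588 sinα=0.9659 | (3,1) | tMaxX 1.0818 tMaxY 0.8489 | tΔX 3.8637 tΔY 1.0353
    t=0.8489 [y] (3,2)
    t=1.0818 [x] (2,2)
    t=1.8842 [y] (2,3)
    t=2.9195 [y] (2,4)
    t=3.9548 [y] (2,5)
    t=4.9455 [x] (1,5)
    t=4.9900 [y] (1,6)
    t=6.0253 [y] (1,7) — stop
  → r_1 = 6.0253
beam 2: φ=0°, α=150°
  cosα=-0.8660 sinα=0.5000 | (3,1) | tMaxX 0.3233 tMaxY 1.6400 | tΔX 1.1547 tΔY 2.0000
    t=0.3233 [x] (2,1)
    t=1.4780 [x] (1,1)
    t=1.6400 [y] (1,2)
    t=2.6327 [x] (0,2) — stop
  → r_2 = 2.6327
beam 3: φ=45°, α=195°
  cosα=-0.9659 sinα=-0.2588 | (3,1) | tMaxX 0.2899 tMaxY 0.6955 | tΔX 1.0353 tΔY 3.8637
    t=0.2899 [x] (2,1)
    t=0.6955 [y] (2,0) — stop
  → r_3 = 0.6955

ranges = [6.0253, 2.6327, 0.6955]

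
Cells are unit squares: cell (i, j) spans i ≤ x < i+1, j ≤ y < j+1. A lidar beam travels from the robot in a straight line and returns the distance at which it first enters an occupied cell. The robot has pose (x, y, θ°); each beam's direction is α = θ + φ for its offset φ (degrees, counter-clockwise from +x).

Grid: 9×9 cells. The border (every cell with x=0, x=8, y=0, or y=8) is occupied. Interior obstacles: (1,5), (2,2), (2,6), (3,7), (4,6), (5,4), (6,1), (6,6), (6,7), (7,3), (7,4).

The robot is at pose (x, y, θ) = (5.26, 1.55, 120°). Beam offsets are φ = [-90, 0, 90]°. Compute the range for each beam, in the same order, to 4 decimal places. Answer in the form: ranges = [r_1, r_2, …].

beam 1: φ=-90°, α=30°
  cosα=0.8660 sinα=0.5000 | (5,1) | tMaxX 0.8545 tMaxY 0.9000 | tΔX 1.1547 tΔY 2.0000
    t=0.8545 [x] (6,1) — stop
  → r_1 = 0.8545
beam 2: φ=0°, α=120°
  cosα=-0.5000 sinα=0.8660 | (5,1) | tMaxX 0.5200 tMaxY 0.5196 | tΔX 2.0000 tΔY 1.1547
    t=0.5196 [y] (5,2)
    t=0.5200 [x] (4,2)
    t=1.6743 [y] (4,3)
    t=2.5200 [x] (3,3)
    t=2.8290 [y] (3,4)
    t=3.9837 [y] (3,5)
    t=4.5200 [x] (2,5)
    t=5.1384 [y] (2,6) — stop
  → r_2 = 5.1384
beam 3: φ=90°, α=210°
  cosα=-0.8660 sinα=-0.5000 | (5,1) | tMaxX 0.3002 tMaxY 1.1000 | tΔX 1.1547 tΔY 2.0000
    t=0.3002 [x] (4,1)
    t=1.1000 [y] (4,0) — stop
  → r_3 = 1.1000

ranges = [0.8545, 5.1384, 1.1000]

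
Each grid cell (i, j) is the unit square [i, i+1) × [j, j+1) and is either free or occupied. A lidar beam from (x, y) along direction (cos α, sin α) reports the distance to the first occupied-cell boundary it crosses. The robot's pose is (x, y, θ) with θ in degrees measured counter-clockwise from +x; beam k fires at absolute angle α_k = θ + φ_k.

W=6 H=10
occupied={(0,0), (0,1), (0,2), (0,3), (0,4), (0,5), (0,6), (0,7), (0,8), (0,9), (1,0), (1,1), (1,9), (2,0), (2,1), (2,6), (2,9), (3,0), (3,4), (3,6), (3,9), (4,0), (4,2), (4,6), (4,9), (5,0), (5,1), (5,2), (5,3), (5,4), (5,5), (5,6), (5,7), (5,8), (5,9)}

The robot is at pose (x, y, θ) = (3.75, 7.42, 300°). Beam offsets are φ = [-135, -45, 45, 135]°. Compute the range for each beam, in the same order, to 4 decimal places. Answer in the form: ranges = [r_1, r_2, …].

ranges = [2.8470, 0.4348, 1.2941, 1.6357]

beam 1: φ=-135°, α=165°
  d=(-0.9659,0.2588)  start (3,7)  tX=0.7765 tY=2.2409  stride 1/|dx|=1.0353 1/|dy|=3.8637
    cross x-line → (2,7), t=0.7765
    cross x-line → (1,7), t=1.8117
    cross y-line → (1,8), t=2.2409
    cross x-line → (0,8), t=2.8470 (wall)
  → r_1 = 2.8470
beam 2: φ=-45°, α=255°
  d=(-0.2588,-0.9659)  start (3,7)  tX=2.8978 tY=0.4348  stride 1/|dx|=3.8637 1/|dy|=1.0353
    cross y-line → (3,6), t=0.4348 (wall)
  → r_2 = 0.4348
beam 3: φ=45°, α=345°
  d=(0.9659,-0.2588)  start (3,7)  tX=0.2588 tY=1.6228  stride 1/|dx|=1.0353 1/|dy|=3.8637
    cross x-line → (4,7), t=0.2588
    cross x-line → (5,7), t=1.2941 (wall)
  → r_3 = 1.2941
beam 4: φ=135°, α=75°
  d=(0.2588,0.9659)  start (3,7)  tX=0.9659 tY=0.6005  stride 1/|dx|=3.8637 1/|dy|=1.0353
    cross y-line → (3,8), t=0.6005
    cross x-line → (4,8), t=0.9659
    cross y-line → (4,9), t=1.6357 (wall)
  → r_4 = 1.6357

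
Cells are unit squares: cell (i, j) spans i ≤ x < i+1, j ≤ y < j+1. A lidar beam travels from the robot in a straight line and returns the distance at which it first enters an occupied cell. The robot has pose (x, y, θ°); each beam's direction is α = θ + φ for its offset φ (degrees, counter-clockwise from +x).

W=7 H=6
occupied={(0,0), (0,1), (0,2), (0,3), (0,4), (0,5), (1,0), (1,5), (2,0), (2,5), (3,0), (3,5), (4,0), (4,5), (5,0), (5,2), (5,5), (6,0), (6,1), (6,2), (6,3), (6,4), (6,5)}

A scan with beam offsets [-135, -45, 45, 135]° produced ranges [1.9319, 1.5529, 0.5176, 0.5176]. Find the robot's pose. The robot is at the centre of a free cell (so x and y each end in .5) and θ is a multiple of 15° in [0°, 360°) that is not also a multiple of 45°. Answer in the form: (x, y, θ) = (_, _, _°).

The pose lattice has 19·16 = 304 candidates. Test each by forward raycasting.
  (5.5, 4.5, 345°): beam 1 = 5.1962 ≠ 1.9319 ✗
  (2.5, 4.5, 105°): beam 1 = 3.0000 ≠ 1.9319 ✗
  (2.5, 3.5, 255°): beam 1 = 1.7321 ≠ 1.9319 ✗
  (5.5, 1.5, 195°): beam 1 = 0.5774 ≠ 1.9319 ✗
  (3.5, 3.5, 15°): beam 1 = 2.8868 ≠ 1.9319 ✗
  …
  (5.5, 4.5, 300°): r_1=1.9319, r_2=1.5529, r_3=0.5176, r_4=0.5176 — all match ✓
No second candidate reproduces the full scan.

(x, y, θ) = (5.5, 4.5, 300°)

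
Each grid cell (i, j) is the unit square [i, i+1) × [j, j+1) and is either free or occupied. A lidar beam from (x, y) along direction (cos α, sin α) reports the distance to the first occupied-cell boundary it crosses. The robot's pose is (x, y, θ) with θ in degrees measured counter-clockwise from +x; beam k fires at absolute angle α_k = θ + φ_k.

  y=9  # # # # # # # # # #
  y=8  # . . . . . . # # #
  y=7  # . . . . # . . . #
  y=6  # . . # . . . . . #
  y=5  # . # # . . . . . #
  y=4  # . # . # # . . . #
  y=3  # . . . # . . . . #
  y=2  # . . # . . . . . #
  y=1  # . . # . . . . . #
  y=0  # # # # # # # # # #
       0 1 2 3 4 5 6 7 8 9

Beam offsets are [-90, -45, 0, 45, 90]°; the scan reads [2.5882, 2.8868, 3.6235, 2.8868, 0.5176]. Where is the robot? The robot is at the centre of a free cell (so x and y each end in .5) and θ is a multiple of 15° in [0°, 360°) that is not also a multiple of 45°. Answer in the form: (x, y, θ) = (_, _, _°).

(x, y, θ) = (6.5, 4.5, 75°)

The pose lattice has 52·16 = 832 candidates. Test each by forward raycasting.
  (7.5, 6.5, 15°): beam 1 = 5.6940 ≠ 2.5882 ✗
  (4.5, 1.5, 210°): beam 1 = 1.0000 ≠ 2.5882 ✗
  (1.5, 1.5, 75°): beam 1 = 1.5529 ≠ 2.5882 ✗
  (5.5, 1.5, 150°): beam 1 = 7.0000 ≠ 2.5882 ✗
  …
  (6.5, 4.5, 75°): r_1=2.5882, r_2=2.8868, r_3=3.6235, r_4=2.8868, r_5=0.5176 — all match ✓
No second candidate reproduces the full scan.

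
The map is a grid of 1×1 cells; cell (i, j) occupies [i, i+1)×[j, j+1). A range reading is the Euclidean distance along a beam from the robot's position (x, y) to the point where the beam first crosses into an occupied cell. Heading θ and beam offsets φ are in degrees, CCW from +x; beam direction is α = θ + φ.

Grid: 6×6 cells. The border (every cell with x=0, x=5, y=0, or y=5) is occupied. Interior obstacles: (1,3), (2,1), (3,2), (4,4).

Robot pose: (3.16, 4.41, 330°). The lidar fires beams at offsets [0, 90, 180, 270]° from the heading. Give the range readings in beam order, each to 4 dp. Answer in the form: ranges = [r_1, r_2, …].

beam 1: φ=0°, α=330°
  direction (0.8660, -0.5000); cell (3,4); t to first gridline: x 0.9699, y 0.8200 (then +1.1547 / +2.0000)
    (3,3) via y @ 0.8200
    (4,3) via x @ 0.9699
    (5,3) via x @ 2.1246  # hit
  → r_1 = 2.1246
beam 2: φ=90°, α=60°
  direction (0.5000, 0.8660); cell (3,4); t to first gridline: x 1.6800, y 0.6813 (then +2.0000 / +1.1547)
    (3,5) via y @ 0.6813  # hit
  → r_2 = 0.6813
beam 3: φ=180°, α=150°
  direction (-0.8660, 0.5000); cell (3,4); t to first gridline: x 0.1848, y 1.1800 (then +1.1547 / +2.0000)
    (2,4) via x @ 0.1848
    (2,5) via y @ 1.1800  # hit
  → r_3 = 1.1800
beam 4: φ=270°, α=240°
  direction (-0.5000, -0.8660); cell (3,4); t to first gridline: x 0.3200, y 0.4734 (then +2.0000 / +1.1547)
    (2,4) via x @ 0.3200
    (2,3) via y @ 0.4734
    (2,2) via y @ 1.6281
    (1,2) via x @ 2.3200
    (1,1) via y @ 2.7828
    (1,0) via y @ 3.9375  # hit
  → r_4 = 3.9375

ranges = [2.1246, 0.6813, 1.1800, 3.9375]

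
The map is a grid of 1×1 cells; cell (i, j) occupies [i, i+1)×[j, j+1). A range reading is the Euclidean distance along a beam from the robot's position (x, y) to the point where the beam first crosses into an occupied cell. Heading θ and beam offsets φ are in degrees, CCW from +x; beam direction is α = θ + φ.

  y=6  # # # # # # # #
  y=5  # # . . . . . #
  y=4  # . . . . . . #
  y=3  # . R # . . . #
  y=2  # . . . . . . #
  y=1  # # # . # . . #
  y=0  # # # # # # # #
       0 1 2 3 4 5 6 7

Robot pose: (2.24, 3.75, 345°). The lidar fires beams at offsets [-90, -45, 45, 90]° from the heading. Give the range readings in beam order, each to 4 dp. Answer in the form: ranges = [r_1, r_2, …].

ranges = [1.8117, 3.1754, 4.5000, 2.3294]

beam 1: φ=-90°, α=255°
  d=(-0.2588,-0.9659)  start (2,3)  tX=0.9273 tY=0.7765  stride 1/|dx|=3.8637 1/|dy|=1.0353
    cross y-line → (2,2), t=0.7765
    cross x-line → (1,2), t=0.9273
    cross y-line → (1,1), t=1.8117 (wall)
  → r_1 = 1.8117
beam 2: φ=-45°, α=300°
  d=(0.5000,-0.8660)  start (2,3)  tX=1.5200 tY=0.8660  stride 1/|dx|=2.0000 1/|dy|=1.1547
    cross y-line → (2,2), t=0.8660
    cross x-line → (3,2), t=1.5200
    cross y-line → (3,1), t=2.0207
    cross y-line → (3,0), t=3.1754 (wall)
  → r_2 = 3.1754
beam 3: φ=45°, α=30°
  d=(0.8660,0.5000)  start (2,3)  tX=0.8776 tY=0.5000  stride 1/|dx|=1.1547 1/|dy|=2.0000
    cross y-line → (2,4), t=0.5000
    cross x-line → (3,4), t=0.8776
    cross x-line → (4,4), t=2.0323
    cross y-line → (4,5), t=2.5000
    cross x-line → (5,5), t=3.1870
    cross x-line → (6,5), t=4.3417
    cross y-line → (6,6), t=4.5000 (wall)
  → r_3 = 4.5000
beam 4: φ=90°, α=75°
  d=(0.2588,0.9659)  start (2,3)  tX=2.9364 tY=0.2588  stride 1/|dx|=3.8637 1/|dy|=1.0353
    cross y-line → (2,4), t=0.2588
    cross y-line → (2,5), t=1.2941
    cross y-line → (2,6), t=2.3294 (wall)
  → r_4 = 2.3294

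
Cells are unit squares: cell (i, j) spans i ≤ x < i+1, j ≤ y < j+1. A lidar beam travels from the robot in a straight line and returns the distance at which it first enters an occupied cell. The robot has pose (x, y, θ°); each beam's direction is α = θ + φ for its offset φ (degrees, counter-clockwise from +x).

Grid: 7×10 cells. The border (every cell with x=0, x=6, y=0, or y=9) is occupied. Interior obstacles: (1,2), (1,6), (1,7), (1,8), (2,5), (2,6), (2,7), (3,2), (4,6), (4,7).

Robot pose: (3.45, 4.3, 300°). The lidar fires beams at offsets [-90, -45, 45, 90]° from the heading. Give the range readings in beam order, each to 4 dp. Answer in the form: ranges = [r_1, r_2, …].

ranges = [2.6000, 1.3459, 2.6400, 2.9445]

beam 1: φ=-90°, α=210°
  direction (-0.8660, -0.5000); cell (3,4); t to first gridline: x 0.5196, y 0.6000 (then +1.1547 / +2.0000)
    (2,4) via x @ 0.5196
    (2,3) via y @ 0.6000
    (1,3) via x @ 1.6743
    (1,2) via y @ 2.6000  # hit
  → r_1 = 2.6000
beam 2: φ=-45°, α=255°
  direction (-0.2588, -0.9659); cell (3,4); t to first gridline: x 1.7387, y 0.3106 (then +3.8637 / +1.0353)
    (3,3) via y @ 0.3106
    (3,2) via y @ 1.3459  # hit
  → r_2 = 1.3459
beam 3: φ=45°, α=345°
  direction (0.9659, -0.2588); cell (3,4); t to first gridline: x 0.5694, y 1.1591 (then +1.0353 / +3.8637)
    (4,4) via x @ 0.5694
    (4,3) via y @ 1.1591
    (5,3) via x @ 1.6047
    (6,3) via x @ 2.6400  # hit
  → r_3 = 2.6400
beam 4: φ=90°, α=30°
  direction (0.8660, 0.5000); cell (3,4); t to first gridline: x 0.6351, y 1.4000 (then +1.1547 / +2.0000)
    (4,4) via x @ 0.6351
    (4,5) via y @ 1.4000
    (5,5) via x @ 1.7898
    (6,5) via x @ 2.9445  # hit
  → r_4 = 2.9445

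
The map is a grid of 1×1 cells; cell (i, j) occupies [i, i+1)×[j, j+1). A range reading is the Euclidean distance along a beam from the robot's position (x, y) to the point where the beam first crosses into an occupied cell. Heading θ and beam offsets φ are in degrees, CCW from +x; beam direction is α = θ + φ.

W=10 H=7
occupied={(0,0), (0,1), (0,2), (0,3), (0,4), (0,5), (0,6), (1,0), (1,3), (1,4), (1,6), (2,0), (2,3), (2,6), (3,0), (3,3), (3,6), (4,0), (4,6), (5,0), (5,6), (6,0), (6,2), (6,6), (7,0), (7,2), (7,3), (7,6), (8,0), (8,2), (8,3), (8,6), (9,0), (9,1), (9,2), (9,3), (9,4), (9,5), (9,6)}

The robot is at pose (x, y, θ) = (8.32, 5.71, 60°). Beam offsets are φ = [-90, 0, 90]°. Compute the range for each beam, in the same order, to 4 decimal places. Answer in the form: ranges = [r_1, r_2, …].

ranges = [0.7852, 0.3349, 0.5800]

beam 1: φ=-90°, α=330°
  d=(0.8660,-0.5000)  start (8,5)  tX=0.7852 tY=1.4200  stride 1/|dx|=1.1547 1/|dy|=2.0000
    cross x-line → (9,5), t=0.7852 (wall)
  → r_1 = 0.7852
beam 2: φ=0°, α=60°
  d=(0.5000,0.8660)  start (8,5)  tX=1.3600 tY=0.3349  stride 1/|dx|=2.0000 1/|dy|=1.1547
    cross y-line → (8,6), t=0.3349 (wall)
  → r_2 = 0.3349
beam 3: φ=90°, α=150°
  d=(-0.8660,0.5000)  start (8,5)  tX=0.3695 tY=0.5800  stride 1/|dx|=1.1547 1/|dy|=2.0000
    cross x-line → (7,5), t=0.3695
    cross y-line → (7,6), t=0.5800 (wall)
  → r_3 = 0.5800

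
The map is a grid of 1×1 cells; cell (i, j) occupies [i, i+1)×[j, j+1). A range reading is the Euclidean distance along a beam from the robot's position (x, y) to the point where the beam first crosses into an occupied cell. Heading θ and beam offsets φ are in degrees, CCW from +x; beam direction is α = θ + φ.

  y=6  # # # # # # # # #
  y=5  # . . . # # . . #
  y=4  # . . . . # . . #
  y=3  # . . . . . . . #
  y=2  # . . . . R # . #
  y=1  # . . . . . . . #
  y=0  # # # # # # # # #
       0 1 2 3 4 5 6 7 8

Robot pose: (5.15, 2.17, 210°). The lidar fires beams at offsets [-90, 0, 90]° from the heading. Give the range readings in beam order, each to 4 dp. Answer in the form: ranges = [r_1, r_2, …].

beam 1: φ=-90°, α=120°
  cosα=-0.5000 sinα=0.8660 | (5,2) | tMaxX 0.3000 tMaxY 0.9584 | tΔX 2.0000 tΔY 1.1547
    t=0.3000 [x] (4,2)
    t=0.9584 [y] (4,3)
    t=2.1131 [y] (4,4)
    t=2.3000 [x] (3,4)
    t=3.2678 [y] (3,5)
    t=4.3000 [x] (2,5)
    t=4.4225 [y] (2,6) — stop
  → r_1 = 4.4225
beam 2: φ=0°, α=210°
  cosα=-0.8660 sinα=-0.5000 | (5,2) | tMaxX 0.1732 tMaxY 0.3400 | tΔX 1.1547 tΔY 2.0000
    t=0.1732 [x] (4,2)
    t=0.3400 [y] (4,1)
    t=1.3279 [x] (3,1)
    t=2.3400 [y] (3,0) — stop
  → r_2 = 2.3400
beam 3: φ=90°, α=300°
  cosα=0.5000 sinα=-0.8660 | (5,2) | tMaxX 1.7000 tMaxY 0.1963 | tΔX 2.0000 tΔY 1.1547
    t=0.1963 [y] (5,1)
    t=1.3510 [y] (5,0) — stop
  → r_3 = 1.3510

ranges = [4.4225, 2.3400, 1.3510]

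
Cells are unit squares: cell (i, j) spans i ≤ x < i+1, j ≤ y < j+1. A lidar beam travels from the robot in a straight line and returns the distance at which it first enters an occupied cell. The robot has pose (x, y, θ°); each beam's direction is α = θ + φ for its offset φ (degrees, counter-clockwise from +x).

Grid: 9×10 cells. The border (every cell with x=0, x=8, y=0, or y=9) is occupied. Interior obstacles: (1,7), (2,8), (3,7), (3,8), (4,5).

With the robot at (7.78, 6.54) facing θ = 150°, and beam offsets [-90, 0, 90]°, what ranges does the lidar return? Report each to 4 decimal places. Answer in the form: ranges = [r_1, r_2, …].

ranges = [0.4400, 4.3648, 6.3970]

beam 1: φ=-90°, α=60°
  dir = (cos 60°, sin 60°) = (0.5000, 0.8660); from cell (7,6)
  next x-line at t=0.4400, next y-line at t=0.5312; Δt_x=2.0000, Δt_y=1.1547
    x: enter (8,6) at t=0.4400 ← occupied
  → r_1 = 0.4400
beam 2: φ=0°, α=150°
  dir = (cos 150°, sin 150°) = (-0.8660, 0.5000); from cell (7,6)
  next x-line at t=0.9007, next y-line at t=0.9200; Δt_x=1.1547, Δt_y=2.0000
    x: enter (6,6) at t=0.9007
    y: enter (6,7) at t=0.9200
    x: enter (5,7) at t=2.0554
    y: enter (5,8) at t=2.9200
    x: enter (4,8) at t=3.2101
    x: enter (3,8) at t=4.3648 ← occupied
  → r_2 = 4.3648
beam 3: φ=90°, α=240°
  dir = (cos 240°, sin 240°) = (-0.5000, -0.8660); from cell (7,6)
  next x-line at t=1.5600, next y-line at t=0.6235; Δt_x=2.0000, Δt_y=1.1547
    y: enter (7,5) at t=0.6235
    x: enter (6,5) at t=1.5600
    y: enter (6,4) at t=1.7782
    y: enter (6,3) at t=2.9329
    x: enter (5,3) at t=3.5600
    y: enter (5,2) at t=4.0876
    y: enter (5,1) at t=5.2423
    x: enter (4,1) at t=5.5600
    y: enter (4,0) at t=6.3970 ← occupied
  → r_3 = 6.3970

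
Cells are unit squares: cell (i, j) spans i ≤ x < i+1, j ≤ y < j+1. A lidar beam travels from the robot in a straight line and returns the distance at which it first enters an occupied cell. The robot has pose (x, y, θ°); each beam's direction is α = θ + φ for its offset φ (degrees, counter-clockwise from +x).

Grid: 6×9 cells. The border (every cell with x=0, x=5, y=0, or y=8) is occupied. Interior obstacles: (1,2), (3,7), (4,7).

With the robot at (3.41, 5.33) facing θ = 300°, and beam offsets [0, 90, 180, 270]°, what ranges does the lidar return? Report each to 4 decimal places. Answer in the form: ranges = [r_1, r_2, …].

ranges = [3.1800, 1.8360, 3.0831, 2.7828]

beam 1: φ=0°, α=300°
  direction (0.5000, -0.8660); cell (3,5); t to first gridline: x 1.1800, y 0.3811 (then +2.0000 / +1.1547)
    (3,4) via y @ 0.3811
    (4,4) via x @ 1.1800
    (4,3) via y @ 1.5358
    (4,2) via y @ 2.6905
    (5,2) via x @ 3.1800  # hit
  → r_1 = 3.1800
beam 2: φ=90°, α=30°
  direction (0.8660, 0.5000); cell (3,5); t to first gridline: x 0.6813, y 1.3400 (then +1.1547 / +2.0000)
    (4,5) via x @ 0.6813
    (4,6) via y @ 1.3400
    (5,6) via x @ 1.8360  # hit
  → r_2 = 1.8360
beam 3: φ=180°, α=120°
  direction (-0.5000, 0.8660); cell (3,5); t to first gridline: x 0.8200, y 0.7736 (then +2.0000 / +1.1547)
    (3,6) via y @ 0.7736
    (2,6) via x @ 0.8200
    (2,7) via y @ 1.9283
    (1,7) via x @ 2.8200
    (1,8) via y @ 3.0831  # hit
  → r_3 = 3.0831
beam 4: φ=270°, α=210°
  direction (-0.8660, -0.5000); cell (3,5); t to first gridline: x 0.4734, y 0.6600 (then +1.1547 / +2.0000)
    (2,5) via x @ 0.4734
    (2,4) via y @ 0.6600
    (1,4) via x @ 1.6281
    (1,3) via y @ 2.6600
    (0,3) via x @ 2.7828  # hit
  → r_4 = 2.7828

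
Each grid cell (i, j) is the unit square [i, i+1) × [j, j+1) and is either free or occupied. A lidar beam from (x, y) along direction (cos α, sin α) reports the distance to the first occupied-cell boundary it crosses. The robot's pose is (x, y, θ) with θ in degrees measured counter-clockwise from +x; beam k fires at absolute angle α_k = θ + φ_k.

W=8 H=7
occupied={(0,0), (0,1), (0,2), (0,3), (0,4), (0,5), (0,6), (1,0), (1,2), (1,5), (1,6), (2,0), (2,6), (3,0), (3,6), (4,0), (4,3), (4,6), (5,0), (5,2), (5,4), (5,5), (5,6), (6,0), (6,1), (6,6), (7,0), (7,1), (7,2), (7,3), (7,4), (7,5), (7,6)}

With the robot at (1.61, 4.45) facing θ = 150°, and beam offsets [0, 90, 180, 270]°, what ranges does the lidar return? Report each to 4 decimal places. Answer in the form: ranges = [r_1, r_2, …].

beam 1: φ=0°, α=150°
  cosα=-0.8660 sinα=0.5000 | (1,4) | tMaxX 0.7044 tMaxY 1.1000 | tΔX 1.1547 tΔY 2.0000
    t=0.7044 [x] (0,4) — stop
  → r_1 = 0.7044
beam 2: φ=90°, α=240°
  cosα=-0.5000 sinα=-0.8660 | (1,4) | tMaxX 1.2200 tMaxY 0.5196 | tΔX 2.0000 tΔY 1.1547
    t=0.5196 [y] (1,3)
    t=1.2200 [x] (0,3) — stop
  → r_2 = 1.2200
beam 3: φ=180°, α=330°
  cosα=0.8660 sinα=-0.5000 | (1,4) | tMaxX 0.4503 tMaxY 0.9000 | tΔX 1.1547 tΔY 2.0000
    t=0.4503 [x] (2,4)
    t=0.9000 [y] (2,3)
    t=1.6050 [x] (3,3)
    t=2.7597 [x] (4,3) — stop
  → r_3 = 2.7597
beam 4: φ=270°, α=60°
  cosα=0.5000 sinα=0.8660 | (1,4) | tMaxX 0.7800 tMaxY 0.6351 | tΔX 2.0000 tΔY 1.1547
    t=0.6351 [y] (1,5) — stop
  → r_4 = 0.6351

ranges = [0.7044, 1.2200, 2.7597, 0.6351]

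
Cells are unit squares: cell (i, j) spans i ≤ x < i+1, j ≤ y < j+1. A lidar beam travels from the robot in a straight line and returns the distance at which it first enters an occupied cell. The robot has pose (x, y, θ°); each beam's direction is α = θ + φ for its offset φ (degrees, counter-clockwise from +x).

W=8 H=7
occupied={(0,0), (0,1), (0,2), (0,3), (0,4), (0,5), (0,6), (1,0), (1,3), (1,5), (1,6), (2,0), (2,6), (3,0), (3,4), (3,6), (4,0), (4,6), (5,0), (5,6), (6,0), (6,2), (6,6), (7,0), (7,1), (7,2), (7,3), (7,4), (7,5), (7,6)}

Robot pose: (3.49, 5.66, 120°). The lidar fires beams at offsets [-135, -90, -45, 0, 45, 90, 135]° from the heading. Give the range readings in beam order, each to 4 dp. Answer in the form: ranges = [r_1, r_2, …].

ranges = [3.6338, 0.6800, 0.3520, 0.3926, 1.3137, 2.8752, 0.6833]

beam 1: φ=-135°, α=345°
  direction (0.9659, -0.2588); cell (3,5); t to first gridline: x 0.5280, y 2.5500 (then +1.0353 / +3.8637)
    (4,5) via x @ 0.5280
    (5,5) via x @ 1.5633
    (5,4) via y @ 2.5500
    (6,4) via x @ 2.5985
    (7,4) via x @ 3.6338  # hit
  → r_1 = 3.6338
beam 2: φ=-90°, α=30°
  direction (0.8660, 0.5000); cell (3,5); t to first gridline: x 0.5889, y 0.6800 (then +1.1547 / +2.0000)
    (4,5) via x @ 0.5889
    (4,6) via y @ 0.6800  # hit
  → r_2 = 0.6800
beam 3: φ=-45°, α=75°
  direction (0.2588, 0.9659); cell (3,5); t to first gridline: x 1.9705, y 0.3520 (then +3.8637 / +1.0353)
    (3,6) via y @ 0.3520  # hit
  → r_3 = 0.3520
beam 4: φ=0°, α=120°
  direction (-0.5000, 0.8660); cell (3,5); t to first gridline: x 0.9800, y 0.3926 (then +2.0000 / +1.1547)
    (3,6) via y @ 0.3926  # hit
  → r_4 = 0.3926
beam 5: φ=45°, α=165°
  direction (-0.9659, 0.2588); cell (3,5); t to first gridline: x 0.5073, y 1.3137 (then +1.0353 / +3.8637)
    (2,5) via x @ 0.5073
    (2,6) via y @ 1.3137  # hit
  → r_5 = 1.3137
beam 6: φ=90°, α=210°
  direction (-0.8660, -0.5000); cell (3,5); t to first gridline: x 0.5658, y 1.3200 (then +1.1547 / +2.0000)
    (2,5) via x @ 0.5658
    (2,4) via y @ 1.3200
    (1,4) via x @ 1.7205
    (0,4) via x @ 2.8752  # hit
  → r_6 = 2.8752
beam 7: φ=135°, α=255°
  direction (-0.2588, -0.9659); cell (3,5); t to first gridline: x 1.8932, y 0.6833 (then +3.8637 / +1.0353)
    (3,4) via y @ 0.6833  # hit
  → r_7 = 0.6833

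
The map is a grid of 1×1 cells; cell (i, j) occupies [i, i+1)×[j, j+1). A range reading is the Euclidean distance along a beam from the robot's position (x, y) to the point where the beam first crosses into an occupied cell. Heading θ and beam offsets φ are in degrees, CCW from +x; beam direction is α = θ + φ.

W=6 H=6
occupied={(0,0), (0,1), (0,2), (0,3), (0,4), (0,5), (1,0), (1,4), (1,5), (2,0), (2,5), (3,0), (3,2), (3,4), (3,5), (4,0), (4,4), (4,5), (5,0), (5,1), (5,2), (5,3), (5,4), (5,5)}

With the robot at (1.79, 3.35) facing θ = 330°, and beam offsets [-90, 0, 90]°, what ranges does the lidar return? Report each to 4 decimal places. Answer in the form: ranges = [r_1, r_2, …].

ranges = [1.5800, 1.3972, 1.9053]

beam 1: φ=-90°, α=240°
  cosα=-0.5000 sinα=-0.8660 | (1,3) | tMaxX 1.5800 tMaxY 0.4041 | tΔX 2.0000 tΔY 1.1547
    t=0.4041 [y] (1,2)
    t=1.5588 [y] (1,1)
    t=1.5800 [x] (0,1) — stop
  → r_1 = 1.5800
beam 2: φ=0°, α=330°
  cosα=0.8660 sinα=-0.5000 | (1,3) | tMaxX 0.2425 tMaxY 0.7000 | tΔX 1.1547 tΔY 2.0000
    t=0.2425 [x] (2,3)
    t=0.7000 [y] (2,2)
    t=1.3972 [x] (3,2) — stop
  → r_2 = 1.3972
beam 3: φ=90°, α=60°
  cosα=0.5000 sinα=0.8660 | (1,3) | tMaxX 0.4200 tMaxY 0.7506 | tΔX 2.0000 tΔY 1.1547
    t=0.4200 [x] (2,3)
    t=0.7506 [y] (2,4)
    t=1.9053 [y] (2,5) — stop
  → r_3 = 1.9053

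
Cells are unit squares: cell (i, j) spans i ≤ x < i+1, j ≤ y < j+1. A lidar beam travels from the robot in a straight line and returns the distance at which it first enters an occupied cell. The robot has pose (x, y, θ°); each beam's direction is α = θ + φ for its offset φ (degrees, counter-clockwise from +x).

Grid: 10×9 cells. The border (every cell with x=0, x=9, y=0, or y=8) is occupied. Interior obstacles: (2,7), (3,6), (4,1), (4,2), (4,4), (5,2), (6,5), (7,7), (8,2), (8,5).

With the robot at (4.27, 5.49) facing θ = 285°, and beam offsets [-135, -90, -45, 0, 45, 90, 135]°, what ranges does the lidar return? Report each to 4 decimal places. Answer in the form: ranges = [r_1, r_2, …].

ranges = [1.0200, 3.3854, 5.1846, 0.5073, 4.9800, 1.7910, 2.8983]

beam 1: φ=-135°, α=150°
  cosα=-0.8660 sinα=0.5000 | (4,5) | tMaxX 0.3118 tMaxY 1.0200 | tΔX 1.1547 tΔY 2.0000
    t=0.3118 [x] (3,5)
    t=1.0200 [y] (3,6) — stop
  → r_1 = 1.0200
beam 2: φ=-90°, α=195°
  cosα=-0.9659 sinα=-0.2588 | (4,5) | tMaxX 0.2795 tMaxY 1.8932 | tΔX 1.0353 tΔY 3.8637
    t=0.2795 [x] (3,5)
    t=1.3148 [x] (2,5)
    t=1.8932 [y] (2,4)
    t=2.3501 [x] (1,4)
    t=3.3854 [x] (0,4) — stop
  → r_2 = 3.3854
beam 3: φ=-45°, α=240°
  cosα=-0.5000 sinα=-0.8660 | (4,5) | tMaxX 0.5400 tMaxY 0.5658 | tΔX 2.0000 tΔY 1.1547
    t=0.5400 [x] (3,5)
    t=0.5658 [y] (3,4)
    t=1.7205 [y] (3,3)
    t=2.5400 [x] (2,3)
    t=2.8752 [y] (2,2)
    t=4.0299 [y] (2,1)
    t=4.5400 [x] (1,1)
    t=5.1846 [y] (1,0) — stop
  → r_3 = 5.1846
beam 4: φ=0°, α=285°
  cosα=0.2588 sinα=-0.9659 | (4,5) | tMaxX 2.8205 tMaxY 0.5073 | tΔX 3.8637 tΔY 1.0353
    t=0.5073 [y] (4,4) — stop
  → r_4 = 0.5073
beam 5: φ=45°, α=330°
  cosα=0.8660 sinα=-0.5000 | (4,5) | tMaxX 0.8429 tMaxY 0.9800 | tΔX 1.1547 tΔY 2.0000
    t=0.8429 [x] (5,5)
    t=0.9800 [y] (5,4)
    t=1.9976 [x] (6,4)
    t=2.9800 [y] (6,3)
    t=3.1523 [x] (7,3)
    t=4.3070 [x] (8,3)
    t=4.9800 [y] (8,2) — stop
  → r_5 = 4.9800
beam 6: φ=90°, α=15°
  cosα=0.9659 sinα=0.2588 | (4,5) | tMaxX 0.7558 tMaxY 1.9705 | tΔX 1.0353 tΔY 3.8637
    t=0.7558 [x] (5,5)
    t=1.7910 [x] (6,5) — stop
  → r_6 = 1.7910
beam 7: φ=135°, α=60°
  cosα=0.5000 sinα=0.8660 | (4,5) | tMaxX 1.4600 tMaxY 0.5889 | tΔX 2.0000 tΔY 1.1547
    t=0.5889 [y] (4,6)
    t=1.4600 [x] (5,6)
    t=1.7436 [y] (5,7)
    t=2.8983 [y] (5,8) — stop
  → r_7 = 2.8983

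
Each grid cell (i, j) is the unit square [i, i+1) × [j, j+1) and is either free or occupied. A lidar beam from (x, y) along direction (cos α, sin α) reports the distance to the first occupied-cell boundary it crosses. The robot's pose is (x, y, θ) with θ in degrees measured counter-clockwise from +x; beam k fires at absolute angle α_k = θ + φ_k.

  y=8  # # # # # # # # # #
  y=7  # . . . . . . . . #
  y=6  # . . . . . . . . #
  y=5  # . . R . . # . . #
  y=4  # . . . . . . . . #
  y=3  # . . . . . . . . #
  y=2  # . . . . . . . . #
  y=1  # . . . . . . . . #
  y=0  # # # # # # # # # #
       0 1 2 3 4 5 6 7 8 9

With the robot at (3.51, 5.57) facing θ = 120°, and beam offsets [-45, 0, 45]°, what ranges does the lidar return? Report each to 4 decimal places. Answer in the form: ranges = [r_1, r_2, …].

ranges = [2.5157, 2.8059, 2.5985]

beam 1: φ=-45°, α=75°
  cosα=0.2588 sinα=0.9659 | (3,5) | tMaxX 1.8932 tMaxY 0.4452 | tΔX 3.8637 tΔY 1.0353
    t=0.4452 [y] (3,6)
    t=1.4804 [y] (3,7)
    t=1.8932 [x] (4,7)
    t=2.5157 [y] (4,8) — stop
  → r_1 = 2.5157
beam 2: φ=0°, α=120°
  cosα=-0.5000 sinα=0.8660 | (3,5) | tMaxX 1.0200 tMaxY 0.4965 | tΔX 2.0000 tΔY 1.1547
    t=0.4965 [y] (3,6)
    t=1.0200 [x] (2,6)
    t=1.6512 [y] (2,7)
    t=2.8059 [y] (2,8) — stop
  → r_2 = 2.8059
beam 3: φ=45°, α=165°
  cosα=-0.9659 sinα=0.2588 | (3,5) | tMaxX 0.5280 tMaxY 1.6614 | tΔX 1.0353 tΔY 3.8637
    t=0.5280 [x] (2,5)
    t=1.5633 [x] (1,5)
    t=1.6614 [y] (1,6)
    t=2.5985 [x] (0,6) — stop
  → r_3 = 2.5985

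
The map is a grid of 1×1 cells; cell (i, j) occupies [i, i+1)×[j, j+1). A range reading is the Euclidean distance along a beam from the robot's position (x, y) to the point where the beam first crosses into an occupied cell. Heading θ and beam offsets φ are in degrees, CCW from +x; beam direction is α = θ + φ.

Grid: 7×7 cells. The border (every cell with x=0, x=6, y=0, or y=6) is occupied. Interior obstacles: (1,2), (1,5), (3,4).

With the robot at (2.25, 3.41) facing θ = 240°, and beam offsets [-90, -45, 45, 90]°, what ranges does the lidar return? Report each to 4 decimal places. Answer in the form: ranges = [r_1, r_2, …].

beam 1: φ=-90°, α=150°
  direction (-0.8660, 0.5000); cell (2,3); t to first gridline: x 0.2887, y 1.1800 (then +1.1547 / +2.0000)
    (1,3) via x @ 0.2887
    (1,4) via y @ 1.1800
    (0,4) via x @ 1.4434  # hit
  → r_1 = 1.4434
beam 2: φ=-45°, α=195°
  direction (-0.9659, -0.2588); cell (2,3); t to first gridline: x 0.2588, y 1.5841 (then +1.0353 / +3.8637)
    (1,3) via x @ 0.2588
    (0,3) via x @ 1.2941  # hit
  → r_2 = 1.2941
beam 3: φ=45°, α=285°
  direction (0.2588, -0.9659); cell (2,3); t to first gridline: x 2.8978, y 0.4245 (then +3.8637 / +1.0353)
    (2,2) via y @ 0.4245
    (2,1) via y @ 1.4597
    (2,0) via y @ 2.4950  # hit
  → r_3 = 2.4950
beam 4: φ=90°, α=330°
  direction (0.8660, -0.5000); cell (2,3); t to first gridline: x 0.8660, y 0.8200 (then +1.1547 / +2.0000)
    (2,2) via y @ 0.8200
    (3,2) via x @ 0.8660
    (4,2) via x @ 2.0207
    (4,1) via y @ 2.8200
    (5,1) via x @ 3.1754
    (6,1) via x @ 4.3301  # hit
  → r_4 = 4.3301

ranges = [1.4434, 1.2941, 2.4950, 4.3301]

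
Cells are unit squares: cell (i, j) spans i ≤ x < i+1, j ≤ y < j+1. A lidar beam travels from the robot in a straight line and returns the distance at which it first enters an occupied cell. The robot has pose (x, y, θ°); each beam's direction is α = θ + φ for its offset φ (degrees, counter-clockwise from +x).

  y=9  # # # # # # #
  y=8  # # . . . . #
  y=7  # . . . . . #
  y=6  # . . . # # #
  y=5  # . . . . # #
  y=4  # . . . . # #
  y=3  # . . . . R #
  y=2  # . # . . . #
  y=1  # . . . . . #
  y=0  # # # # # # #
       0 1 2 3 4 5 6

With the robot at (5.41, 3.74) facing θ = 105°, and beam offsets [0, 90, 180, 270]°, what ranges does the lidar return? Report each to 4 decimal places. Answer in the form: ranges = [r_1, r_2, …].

beam 1: φ=0°, α=105°
  cosα=-0.2588 sinα=0.9659 | (5,3) | tMaxX 1.5841 tMaxY 0.2692 | tΔX 3.8637 tΔY 1.0353
    t=0.2692 [y] (5,4) — stop
  → r_1 = 0.2692
beam 2: φ=90°, α=195°
  cosα=-0.9659 sinα=-0.2588 | (5,3) | tMaxX 0.4245 tMaxY 2.8591 | tΔX 1.0353 tΔY 3.8637
    t=0.4245 [x] (4,3)
    t=1.4597 [x] (3,3)
    t=2.4950 [x] (2,3)
    t=2.8591 [y] (2,2) — stop
  → r_2 = 2.8591
beam 3: φ=180°, α=285°
  cosα=0.2588 sinα=-0.9659 | (5,3) | tMaxX 2.2796 tMaxY 0.7661 | tΔX 3.8637 tΔY 1.0353
    t=0.7661 [y] (5,2)
    t=1.8014 [y] (5,1)
    t=2.2796 [x] (6,1) — stop
  → r_3 = 2.2796
beam 4: φ=270°, α=15°
  cosα=0.9659 sinα=0.2588 | (5,3) | tMaxX 0.6108 tMaxY 1.0046 | tΔX 1.0353 tΔY 3.8637
    t=0.6108 [x] (6,3) — stop
  → r_4 = 0.6108

ranges = [0.2692, 2.8591, 2.2796, 0.6108]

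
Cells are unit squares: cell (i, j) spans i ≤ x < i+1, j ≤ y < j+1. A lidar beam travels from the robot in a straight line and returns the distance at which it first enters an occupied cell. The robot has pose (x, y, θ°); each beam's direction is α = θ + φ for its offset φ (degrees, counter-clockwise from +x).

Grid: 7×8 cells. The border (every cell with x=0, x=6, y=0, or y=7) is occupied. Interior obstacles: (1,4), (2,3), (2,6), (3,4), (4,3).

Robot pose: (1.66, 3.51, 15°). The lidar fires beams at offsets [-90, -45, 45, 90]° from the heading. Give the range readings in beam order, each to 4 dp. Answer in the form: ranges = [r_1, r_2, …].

beam 1: φ=-90°, α=285°
  direction (0.2588, -0.9659); cell (1,3); t to first gridline: x 1.3137, y 0.5280 (then +3.8637 / +1.0353)
    (1,2) via y @ 0.5280
    (2,2) via x @ 1.3137
    (2,1) via y @ 1.5633
    (2,0) via y @ 2.5985  # hit
  → r_1 = 2.5985
beam 2: φ=-45°, α=330°
  direction (0.8660, -0.5000); cell (1,3); t to first gridline: x 0.3926, y 1.0200 (then +1.1547 / +2.0000)
    (2,3) via x @ 0.3926  # hit
  → r_2 = 0.3926
beam 3: φ=45°, α=60°
  direction (0.5000, 0.8660); cell (1,3); t to first gridline: x 0.6800, y 0.5658 (then +2.0000 / +1.1547)
    (1,4) via y @ 0.5658  # hit
  → r_3 = 0.5658
beam 4: φ=90°, α=105°
  direction (-0.2588, 0.9659); cell (1,3); t to first gridline: x 2.5500, y 0.5073 (then +3.8637 / +1.0353)
    (1,4) via y @ 0.5073  # hit
  → r_4 = 0.5073

ranges = [2.5985, 0.3926, 0.5658, 0.5073]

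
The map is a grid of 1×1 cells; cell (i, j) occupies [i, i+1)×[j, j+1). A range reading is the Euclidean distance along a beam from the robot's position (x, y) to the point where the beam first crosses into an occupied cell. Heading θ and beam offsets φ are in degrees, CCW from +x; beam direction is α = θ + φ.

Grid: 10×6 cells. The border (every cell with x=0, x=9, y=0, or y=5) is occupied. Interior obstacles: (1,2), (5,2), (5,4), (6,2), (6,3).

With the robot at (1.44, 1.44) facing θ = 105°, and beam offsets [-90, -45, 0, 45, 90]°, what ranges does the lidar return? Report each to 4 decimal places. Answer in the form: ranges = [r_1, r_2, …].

ranges = [3.6856, 0.6466, 0.5798, 0.5081, 0.4555]

beam 1: φ=-90°, α=15°
  d=(0.9659,0.2588)  start (1,1)  tX=0.5798 tY=2.1637  stride 1/|dx|=1.0353 1/|dy|=3.8637
    cross x-line → (2,1), t=0.5798
    cross x-line → (3,1), t=1.6150
    cross y-line → (3,2), t=2.1637
    cross x-line → (4,2), t=2.6503
    cross x-line → (5,2), t=3.6856 (wall)
  → r_1 = 3.6856
beam 2: φ=-45°, α=60°
  d=(0.5000,0.8660)  start (1,1)  tX=1.1200 tY=0.6466  stride 1/|dx|=2.0000 1/|dy|=1.1547
    cross y-line → (1,2), t=0.6466 (wall)
  → r_2 = 0.6466
beam 3: φ=0°, α=105°
  d=(-0.2588,0.9659)  start (1,1)  tX=1.7000 tY=0.5798  stride 1/|dx|=3.8637 1/|dy|=1.0353
    cross y-line → (1,2), t=0.5798 (wall)
  → r_3 = 0.5798
beam 4: φ=45°, α=150°
  d=(-0.8660,0.5000)  start (1,1)  tX=0.5081 tY=1.1200  stride 1/|dx|=1.1547 1/|dy|=2.0000
    cross x-line → (0,1), t=0.5081 (wall)
  → r_4 = 0.5081
beam 5: φ=90°, α=195°
  d=(-0.9659,-0.2588)  start (1,1)  tX=0.4555 tY=1.7000  stride 1/|dx|=1.0353 1/|dy|=3.8637
    cross x-line → (0,1), t=0.4555 (wall)
  → r_5 = 0.4555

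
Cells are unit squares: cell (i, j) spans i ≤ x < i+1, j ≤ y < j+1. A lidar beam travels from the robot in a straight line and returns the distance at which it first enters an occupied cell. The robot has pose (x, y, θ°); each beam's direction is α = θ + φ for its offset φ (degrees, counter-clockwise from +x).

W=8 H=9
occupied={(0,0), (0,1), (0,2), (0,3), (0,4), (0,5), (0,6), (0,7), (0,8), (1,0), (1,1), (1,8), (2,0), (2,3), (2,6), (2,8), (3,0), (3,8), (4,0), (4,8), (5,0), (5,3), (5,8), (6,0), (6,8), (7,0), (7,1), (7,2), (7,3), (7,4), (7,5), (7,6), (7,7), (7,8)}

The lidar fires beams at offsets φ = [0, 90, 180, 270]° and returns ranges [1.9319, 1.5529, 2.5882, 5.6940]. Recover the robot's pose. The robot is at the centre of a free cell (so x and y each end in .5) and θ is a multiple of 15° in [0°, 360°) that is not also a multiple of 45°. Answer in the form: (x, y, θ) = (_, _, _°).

(x, y, θ) = (4.5, 2.5, 165°)

The pose lattice has 38·16 = 608 candidates. Test each by forward raycasting.
  (6.5, 4.5, 150°): beam 1 = 4.0415 ≠ 1.9319 ✗
  (4.5, 3.5, 150°): beam 1 = 4.0415 ≠ 1.9319 ✗
  (2.5, 7.5, 120°): beam 1 = 0.5774 ≠ 1.9319 ✗
  (4.5, 7.5, 120°): beam 1 = 0.5774 ≠ 1.9319 ✗
  …
  (4.5, 2.5, 165°): r_1=1.9319, r_2=1.5529, r_3=2.5882, r_4=5.6940 — all match ✓
No second candidate reproduces the full scan.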